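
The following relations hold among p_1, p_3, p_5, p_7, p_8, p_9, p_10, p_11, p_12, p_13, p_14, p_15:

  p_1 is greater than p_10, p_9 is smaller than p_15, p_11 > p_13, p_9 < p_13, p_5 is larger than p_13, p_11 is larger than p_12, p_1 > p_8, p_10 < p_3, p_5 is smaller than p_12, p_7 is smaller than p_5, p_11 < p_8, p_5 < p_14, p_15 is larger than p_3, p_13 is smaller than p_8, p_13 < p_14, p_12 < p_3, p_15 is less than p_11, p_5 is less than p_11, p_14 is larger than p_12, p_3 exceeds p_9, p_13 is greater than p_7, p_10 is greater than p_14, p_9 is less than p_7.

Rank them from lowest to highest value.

p_9 < p_7 < p_13 < p_5 < p_12 < p_14 < p_10 < p_3 < p_15 < p_11 < p_8 < p_1

Each adjacent pair is fixed by a given relation: p_9 < p_7; p_7 < p_13; p_13 < p_5; p_5 < p_12; p_12 < p_14; p_14 < p_10; p_10 < p_3; p_3 < p_15; p_15 < p_11; p_11 < p_8; p_8 < p_1. Chaining them end to end gives the full order.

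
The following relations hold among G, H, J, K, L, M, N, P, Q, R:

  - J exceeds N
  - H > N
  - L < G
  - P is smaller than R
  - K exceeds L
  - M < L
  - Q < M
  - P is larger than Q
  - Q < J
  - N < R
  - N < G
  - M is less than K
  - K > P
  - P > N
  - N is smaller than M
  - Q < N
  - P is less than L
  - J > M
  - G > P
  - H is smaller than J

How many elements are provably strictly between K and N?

3

The relations place N below K. An element lies strictly between them when it is forced above N and also forced below K.
Above N: {P, M, L, H, J, G, R}. Below K: {Q, P, M, L}.
Intersection: {P, M, L} — 3.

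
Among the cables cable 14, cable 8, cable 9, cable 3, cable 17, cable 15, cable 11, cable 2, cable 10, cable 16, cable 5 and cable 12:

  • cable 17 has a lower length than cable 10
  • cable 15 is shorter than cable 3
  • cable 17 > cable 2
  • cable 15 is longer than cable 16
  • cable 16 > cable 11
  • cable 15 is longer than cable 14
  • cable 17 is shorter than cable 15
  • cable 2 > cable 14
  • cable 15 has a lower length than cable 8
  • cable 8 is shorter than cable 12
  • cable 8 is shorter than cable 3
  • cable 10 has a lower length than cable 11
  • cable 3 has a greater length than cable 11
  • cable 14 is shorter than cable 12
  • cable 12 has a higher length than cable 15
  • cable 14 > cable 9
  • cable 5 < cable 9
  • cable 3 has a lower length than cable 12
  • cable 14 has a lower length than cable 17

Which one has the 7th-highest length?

Piecing the relations together gives one ordering: cable 5 < cable 9 < cable 14 < cable 2 < cable 17 < cable 10 < cable 11 < cable 16 < cable 15 < cable 8 < cable 3 < cable 12.
Counting 7 from the largest end gives cable 10.

cable 10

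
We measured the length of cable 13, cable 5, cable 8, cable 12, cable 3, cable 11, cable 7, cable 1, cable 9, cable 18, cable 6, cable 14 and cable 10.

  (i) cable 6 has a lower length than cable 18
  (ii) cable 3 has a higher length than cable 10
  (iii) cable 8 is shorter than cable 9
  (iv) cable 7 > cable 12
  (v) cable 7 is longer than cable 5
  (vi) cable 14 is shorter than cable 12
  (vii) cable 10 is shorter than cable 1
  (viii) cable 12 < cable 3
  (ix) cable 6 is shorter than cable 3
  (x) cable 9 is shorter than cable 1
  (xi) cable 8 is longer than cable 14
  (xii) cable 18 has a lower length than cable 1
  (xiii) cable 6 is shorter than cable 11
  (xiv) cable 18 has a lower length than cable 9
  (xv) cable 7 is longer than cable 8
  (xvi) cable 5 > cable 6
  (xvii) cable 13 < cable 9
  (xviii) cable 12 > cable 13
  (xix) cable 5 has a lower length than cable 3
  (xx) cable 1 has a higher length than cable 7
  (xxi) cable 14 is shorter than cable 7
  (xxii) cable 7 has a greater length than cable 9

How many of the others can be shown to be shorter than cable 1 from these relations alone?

10

The elements the relations force below cable 1 are cable 10, cable 13, cable 6, cable 14, cable 8, cable 18, cable 12, cable 9, cable 5, cable 7 — no chain reaches any other.
That is 10.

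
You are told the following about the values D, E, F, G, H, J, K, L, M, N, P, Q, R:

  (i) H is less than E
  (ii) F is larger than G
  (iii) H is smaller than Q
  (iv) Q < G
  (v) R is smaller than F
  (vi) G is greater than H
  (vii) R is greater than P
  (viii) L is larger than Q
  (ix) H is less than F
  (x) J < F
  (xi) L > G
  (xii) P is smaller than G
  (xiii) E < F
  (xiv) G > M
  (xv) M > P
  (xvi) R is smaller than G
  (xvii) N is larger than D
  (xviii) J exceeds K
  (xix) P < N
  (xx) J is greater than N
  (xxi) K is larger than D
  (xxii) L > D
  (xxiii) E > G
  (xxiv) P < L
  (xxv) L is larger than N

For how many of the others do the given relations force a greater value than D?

5

From D the given relations immediately reach N, K, L.
From those, J — 4 in total.
From those, F — 5 in total.
No other element is forced above D by the given relations, so the count is 5.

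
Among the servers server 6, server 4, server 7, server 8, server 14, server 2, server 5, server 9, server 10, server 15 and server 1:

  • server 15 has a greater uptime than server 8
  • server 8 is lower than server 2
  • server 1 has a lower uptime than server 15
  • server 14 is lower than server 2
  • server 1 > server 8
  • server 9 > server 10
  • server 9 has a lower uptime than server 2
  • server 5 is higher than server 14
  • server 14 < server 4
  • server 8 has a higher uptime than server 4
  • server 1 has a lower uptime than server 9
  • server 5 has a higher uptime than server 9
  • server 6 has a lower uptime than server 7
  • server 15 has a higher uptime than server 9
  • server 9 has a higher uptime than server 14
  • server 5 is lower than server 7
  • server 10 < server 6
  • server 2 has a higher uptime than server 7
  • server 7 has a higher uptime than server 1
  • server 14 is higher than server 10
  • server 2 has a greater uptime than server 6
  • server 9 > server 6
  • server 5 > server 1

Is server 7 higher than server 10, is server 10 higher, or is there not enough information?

server 7

server 10 < server 14 and server 14 < server 4 give server 10 < server 4.
With server 4 < server 8: server 10 < server 14 < server 4 < server 8.
With server 8 < server 1: server 10 < server 14 < server 4 < server 8 < server 1.
Then server 1 < server 9 extends the chain to server 9.
Then server 9 < server 5 extends the chain to server 5.
With server 5 < server 7: server 10 < server 14 < server 4 < server 8 < server 1 < server 9 < server 5 < server 7.
So server 7 is higher.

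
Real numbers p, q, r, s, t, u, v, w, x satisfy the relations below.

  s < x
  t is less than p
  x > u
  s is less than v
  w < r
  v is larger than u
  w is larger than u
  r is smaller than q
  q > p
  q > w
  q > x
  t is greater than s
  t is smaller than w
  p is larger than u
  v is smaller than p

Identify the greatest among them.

q

s is not greatest since s < v; u is not greatest since u < p; t is not greatest since t < w; x is not greatest since x < q; v is not greatest since v < p; p is not greatest since p < q; w is not greatest since w < q; r is not greatest since r < q.
Only q has nothing above it, so q is the greatest.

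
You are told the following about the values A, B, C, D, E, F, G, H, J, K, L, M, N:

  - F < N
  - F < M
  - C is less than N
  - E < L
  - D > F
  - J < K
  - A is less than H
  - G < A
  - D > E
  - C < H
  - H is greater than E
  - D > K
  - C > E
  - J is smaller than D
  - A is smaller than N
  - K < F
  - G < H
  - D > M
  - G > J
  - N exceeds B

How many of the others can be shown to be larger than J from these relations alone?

8

Directly above J: K, G, D.
One step further: F, A, H (6 so far).
One step further: M, N (8 so far).
Nothing else is reachable above J; 8 in all.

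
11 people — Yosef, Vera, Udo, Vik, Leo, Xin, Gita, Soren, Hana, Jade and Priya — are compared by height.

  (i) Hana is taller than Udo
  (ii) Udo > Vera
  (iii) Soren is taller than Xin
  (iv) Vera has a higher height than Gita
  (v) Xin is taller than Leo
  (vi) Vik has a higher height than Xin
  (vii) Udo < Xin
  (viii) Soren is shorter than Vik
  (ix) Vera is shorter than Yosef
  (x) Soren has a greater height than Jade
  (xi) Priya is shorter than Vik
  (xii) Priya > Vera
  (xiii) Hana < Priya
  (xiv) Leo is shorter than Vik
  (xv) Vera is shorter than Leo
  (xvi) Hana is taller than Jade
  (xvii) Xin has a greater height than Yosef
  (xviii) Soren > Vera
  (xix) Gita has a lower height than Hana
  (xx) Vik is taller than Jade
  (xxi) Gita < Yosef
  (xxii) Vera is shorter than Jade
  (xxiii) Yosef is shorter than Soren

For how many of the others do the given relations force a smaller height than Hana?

4

Directly below Hana: Gita, Jade, Udo.
One step further: Vera (4 so far).
No other element is forced below Hana by the given relations, so the count is 4.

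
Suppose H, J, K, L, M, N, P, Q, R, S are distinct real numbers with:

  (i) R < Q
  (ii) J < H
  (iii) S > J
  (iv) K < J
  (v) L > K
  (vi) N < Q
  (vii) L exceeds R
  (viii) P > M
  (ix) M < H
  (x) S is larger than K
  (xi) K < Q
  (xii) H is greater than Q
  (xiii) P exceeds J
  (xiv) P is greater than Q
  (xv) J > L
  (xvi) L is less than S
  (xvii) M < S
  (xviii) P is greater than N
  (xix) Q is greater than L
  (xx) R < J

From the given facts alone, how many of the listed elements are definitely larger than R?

6

The elements the relations force above R are L, Q, J, P, S, H — no chain reaches any other.
That is 6.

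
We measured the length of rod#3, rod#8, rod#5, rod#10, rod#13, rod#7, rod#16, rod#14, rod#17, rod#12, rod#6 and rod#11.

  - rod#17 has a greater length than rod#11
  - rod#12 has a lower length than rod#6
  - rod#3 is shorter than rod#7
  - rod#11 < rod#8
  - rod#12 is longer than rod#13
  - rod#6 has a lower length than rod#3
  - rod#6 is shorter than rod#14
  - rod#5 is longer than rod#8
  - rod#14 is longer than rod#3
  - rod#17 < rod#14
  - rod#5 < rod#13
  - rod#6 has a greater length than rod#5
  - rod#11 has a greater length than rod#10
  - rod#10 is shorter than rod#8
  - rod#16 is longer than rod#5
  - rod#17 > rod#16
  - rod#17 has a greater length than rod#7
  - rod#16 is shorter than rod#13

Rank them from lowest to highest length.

rod#10 < rod#11 < rod#8 < rod#5 < rod#16 < rod#13 < rod#12 < rod#6 < rod#3 < rod#7 < rod#17 < rod#14

Nothing is placed below rod#10, so it is least; from there rod#10 < rod#11; rod#11 < rod#8; rod#8 < rod#5; rod#5 < rod#16; rod#16 < rod#13; rod#13 < rod#12; rod#12 < rod#6; rod#6 < rod#3; rod#3 < rod#7; rod#7 < rod#17; rod#17 < rod#14, each given directly.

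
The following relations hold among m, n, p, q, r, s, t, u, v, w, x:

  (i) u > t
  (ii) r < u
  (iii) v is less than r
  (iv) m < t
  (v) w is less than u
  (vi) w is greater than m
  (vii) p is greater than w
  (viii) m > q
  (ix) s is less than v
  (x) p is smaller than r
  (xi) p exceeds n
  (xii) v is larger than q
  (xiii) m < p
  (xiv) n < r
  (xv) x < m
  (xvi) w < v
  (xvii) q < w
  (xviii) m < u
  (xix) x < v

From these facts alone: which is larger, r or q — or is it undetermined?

r

Chaining the given relations: q < m < w < v < r.
So r is larger.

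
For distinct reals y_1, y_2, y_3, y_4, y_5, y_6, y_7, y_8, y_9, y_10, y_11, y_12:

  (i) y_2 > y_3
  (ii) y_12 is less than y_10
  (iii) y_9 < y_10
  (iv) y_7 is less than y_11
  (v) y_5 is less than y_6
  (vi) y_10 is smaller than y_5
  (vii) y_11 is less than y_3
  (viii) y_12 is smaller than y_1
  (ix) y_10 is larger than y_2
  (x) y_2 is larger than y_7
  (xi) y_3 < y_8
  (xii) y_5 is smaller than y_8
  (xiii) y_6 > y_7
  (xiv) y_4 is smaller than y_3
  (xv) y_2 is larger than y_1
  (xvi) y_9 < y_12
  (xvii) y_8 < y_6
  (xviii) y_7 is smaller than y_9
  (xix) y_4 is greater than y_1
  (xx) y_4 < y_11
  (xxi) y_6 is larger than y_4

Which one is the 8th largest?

y_4

The consecutive relations fix a unique order: y_7 < y_9 < y_12 < y_1 < y_4 < y_11 < y_3 < y_2 < y_10 < y_5 < y_8 < y_6.
Counting 8 from the largest end gives y_4.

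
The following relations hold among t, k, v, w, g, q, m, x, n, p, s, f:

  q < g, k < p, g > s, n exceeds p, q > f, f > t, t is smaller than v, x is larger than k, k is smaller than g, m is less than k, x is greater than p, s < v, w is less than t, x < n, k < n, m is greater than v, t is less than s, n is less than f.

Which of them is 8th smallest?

x

The consecutive relations fix a unique order: w < t < s < v < m < k < p < x < n < f < q < g.
The 8th smallest is x.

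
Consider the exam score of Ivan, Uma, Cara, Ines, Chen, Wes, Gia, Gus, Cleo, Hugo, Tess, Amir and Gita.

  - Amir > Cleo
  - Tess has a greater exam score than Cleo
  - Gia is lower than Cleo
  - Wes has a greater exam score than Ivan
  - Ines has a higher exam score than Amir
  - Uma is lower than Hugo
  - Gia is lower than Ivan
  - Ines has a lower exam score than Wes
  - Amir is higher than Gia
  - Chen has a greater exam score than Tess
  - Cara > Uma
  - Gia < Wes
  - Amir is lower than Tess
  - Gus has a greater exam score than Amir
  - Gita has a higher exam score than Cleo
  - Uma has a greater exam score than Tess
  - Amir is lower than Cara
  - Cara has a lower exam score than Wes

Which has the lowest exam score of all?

Gia

Chaining upward from Gia: directly above it, Cleo, Amir, Ivan, Wes; then Tess, Ines, Gita, Gus, Cara; then Uma, Chen; then Hugo.
That covers every other element, and nothing is given below Gia, so Gia is the lowest exam score.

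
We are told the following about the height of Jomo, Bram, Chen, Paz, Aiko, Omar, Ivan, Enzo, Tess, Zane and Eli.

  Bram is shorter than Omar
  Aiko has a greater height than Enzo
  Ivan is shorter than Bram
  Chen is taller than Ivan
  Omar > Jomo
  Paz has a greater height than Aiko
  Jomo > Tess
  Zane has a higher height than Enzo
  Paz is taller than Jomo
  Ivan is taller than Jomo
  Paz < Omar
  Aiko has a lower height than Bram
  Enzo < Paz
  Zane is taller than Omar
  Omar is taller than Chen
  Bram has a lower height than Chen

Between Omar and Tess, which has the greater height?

Tess < Jomo and Jomo < Ivan give Tess < Ivan.
With Ivan < Bram: Tess < Jomo < Ivan < Bram.
Then Bram < Chen extends the chain to Chen.
With Chen < Omar: Tess < Jomo < Ivan < Bram < Chen < Omar.
So Tess < Omar; Omar is the taller of the two.

Omar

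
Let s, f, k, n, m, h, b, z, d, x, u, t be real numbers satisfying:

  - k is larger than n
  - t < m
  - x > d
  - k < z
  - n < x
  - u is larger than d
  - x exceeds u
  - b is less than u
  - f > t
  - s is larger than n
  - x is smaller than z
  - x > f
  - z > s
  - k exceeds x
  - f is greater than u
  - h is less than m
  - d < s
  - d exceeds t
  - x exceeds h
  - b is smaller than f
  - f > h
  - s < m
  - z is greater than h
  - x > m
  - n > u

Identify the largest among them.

z

Chaining downward from z: directly below it, h, s, x, k; then d, u, n, m, f; then t, b.
That covers every other element, and nothing is given above z, so z is the largest.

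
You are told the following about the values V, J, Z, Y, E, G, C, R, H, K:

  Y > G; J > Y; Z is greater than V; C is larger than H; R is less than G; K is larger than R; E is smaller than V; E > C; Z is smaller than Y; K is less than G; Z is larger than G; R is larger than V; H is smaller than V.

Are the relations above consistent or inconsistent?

consistent

The single ordering H < C < E < V < R < K < G < Z < Y < J satisfies every listed relation, so no contradiction arises.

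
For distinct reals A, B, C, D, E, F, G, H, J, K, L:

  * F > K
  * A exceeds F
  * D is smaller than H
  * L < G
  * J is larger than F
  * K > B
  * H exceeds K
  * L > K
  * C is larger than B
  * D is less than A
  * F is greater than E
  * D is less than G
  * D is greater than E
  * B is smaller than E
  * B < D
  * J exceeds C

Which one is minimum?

B

Chaining upward from B: directly above it, K, E, D, C; then L, H, F, G, A, J.
That covers every other element, and nothing is given below B, so B is the minimum.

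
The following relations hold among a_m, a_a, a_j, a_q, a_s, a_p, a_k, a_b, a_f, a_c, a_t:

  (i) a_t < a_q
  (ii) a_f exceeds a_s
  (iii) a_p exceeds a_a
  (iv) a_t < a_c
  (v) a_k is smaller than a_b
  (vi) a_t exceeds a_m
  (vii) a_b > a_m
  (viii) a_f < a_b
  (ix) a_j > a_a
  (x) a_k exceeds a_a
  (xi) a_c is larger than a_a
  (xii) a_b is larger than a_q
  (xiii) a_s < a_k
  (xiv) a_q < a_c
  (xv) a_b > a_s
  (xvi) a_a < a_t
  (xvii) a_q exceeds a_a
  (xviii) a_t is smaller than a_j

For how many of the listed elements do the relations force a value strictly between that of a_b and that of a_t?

1

Chaining upward from a_t reaches: a_q, a_c, a_j.
Chaining downward from a_b reaches: a_s, a_m, a_a, a_q, a_k, a_f.
Strictly between a_t and a_b are those in both lists: a_q — 1 element.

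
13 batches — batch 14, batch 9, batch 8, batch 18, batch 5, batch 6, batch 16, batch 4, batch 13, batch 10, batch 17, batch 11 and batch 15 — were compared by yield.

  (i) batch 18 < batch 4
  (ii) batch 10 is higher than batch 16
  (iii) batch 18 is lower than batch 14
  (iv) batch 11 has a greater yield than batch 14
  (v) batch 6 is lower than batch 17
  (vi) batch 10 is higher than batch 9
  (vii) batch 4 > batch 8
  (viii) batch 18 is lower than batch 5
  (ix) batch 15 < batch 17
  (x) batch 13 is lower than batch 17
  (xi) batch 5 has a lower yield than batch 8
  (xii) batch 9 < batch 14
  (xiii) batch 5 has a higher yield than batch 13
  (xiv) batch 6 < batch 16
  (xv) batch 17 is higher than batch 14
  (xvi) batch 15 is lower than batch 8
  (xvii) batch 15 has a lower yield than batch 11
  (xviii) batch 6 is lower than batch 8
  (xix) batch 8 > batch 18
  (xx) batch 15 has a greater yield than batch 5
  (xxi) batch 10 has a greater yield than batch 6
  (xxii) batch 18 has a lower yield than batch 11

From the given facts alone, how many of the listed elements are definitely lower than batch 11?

From batch 11 the given relations immediately reach batch 18, batch 15, batch 14.
From those, batch 9, batch 5 — 5 in total.
From those, batch 13 — 6 in total.
Nothing else is reachable below batch 11; 6 in all.

6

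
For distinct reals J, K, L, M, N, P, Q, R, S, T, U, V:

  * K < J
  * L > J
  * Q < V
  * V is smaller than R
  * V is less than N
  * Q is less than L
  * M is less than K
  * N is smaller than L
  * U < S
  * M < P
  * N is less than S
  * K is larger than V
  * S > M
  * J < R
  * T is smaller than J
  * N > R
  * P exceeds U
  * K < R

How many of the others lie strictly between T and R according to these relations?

The relations place T below R. An element lies strictly between them when it is forced above T and also forced below R.
Above T: {J, N, L, S}. Below R: {Q, V, M, K, J}.
Intersection: {J} — 1.

1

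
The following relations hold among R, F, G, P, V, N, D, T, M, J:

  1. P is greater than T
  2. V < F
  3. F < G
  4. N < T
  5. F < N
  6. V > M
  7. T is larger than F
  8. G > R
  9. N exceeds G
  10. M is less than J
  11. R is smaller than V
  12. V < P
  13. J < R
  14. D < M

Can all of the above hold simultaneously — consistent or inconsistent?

The single ordering D < M < J < R < V < F < G < N < T < P satisfies every listed relation, so no contradiction arises.

consistent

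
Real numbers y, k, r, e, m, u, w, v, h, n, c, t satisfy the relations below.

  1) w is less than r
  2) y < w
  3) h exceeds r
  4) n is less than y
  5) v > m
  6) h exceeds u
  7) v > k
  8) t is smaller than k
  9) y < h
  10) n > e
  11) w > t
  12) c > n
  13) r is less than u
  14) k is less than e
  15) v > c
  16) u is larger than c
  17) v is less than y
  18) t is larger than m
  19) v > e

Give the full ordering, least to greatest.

m < t < k < e < n < c < v < y < w < r < u < h

Each adjacent pair is fixed by a given relation: m < t; t < k; k < e; e < n; n < c; c < v; v < y; y < w; w < r; r < u; u < h. Chaining them end to end gives the full order.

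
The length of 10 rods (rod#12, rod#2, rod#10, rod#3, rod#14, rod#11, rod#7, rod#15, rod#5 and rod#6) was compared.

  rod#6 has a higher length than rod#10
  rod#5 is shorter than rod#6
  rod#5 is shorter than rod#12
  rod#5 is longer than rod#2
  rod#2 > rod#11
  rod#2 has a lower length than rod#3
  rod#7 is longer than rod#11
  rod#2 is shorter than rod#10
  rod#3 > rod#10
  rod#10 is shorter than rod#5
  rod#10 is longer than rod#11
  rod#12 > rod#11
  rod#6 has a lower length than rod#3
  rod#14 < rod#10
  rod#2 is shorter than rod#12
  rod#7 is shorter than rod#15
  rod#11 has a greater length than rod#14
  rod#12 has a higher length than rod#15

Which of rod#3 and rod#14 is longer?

rod#14 < rod#11 and rod#11 < rod#2 give rod#14 < rod#2.
With rod#2 < rod#10: rod#14 < rod#11 < rod#2 < rod#10.
Then rod#10 < rod#6 extends the chain to rod#6.
Then rod#6 < rod#3 extends the chain to rod#3.
So rod#14 < rod#3; rod#3 is the longer of the two.

rod#3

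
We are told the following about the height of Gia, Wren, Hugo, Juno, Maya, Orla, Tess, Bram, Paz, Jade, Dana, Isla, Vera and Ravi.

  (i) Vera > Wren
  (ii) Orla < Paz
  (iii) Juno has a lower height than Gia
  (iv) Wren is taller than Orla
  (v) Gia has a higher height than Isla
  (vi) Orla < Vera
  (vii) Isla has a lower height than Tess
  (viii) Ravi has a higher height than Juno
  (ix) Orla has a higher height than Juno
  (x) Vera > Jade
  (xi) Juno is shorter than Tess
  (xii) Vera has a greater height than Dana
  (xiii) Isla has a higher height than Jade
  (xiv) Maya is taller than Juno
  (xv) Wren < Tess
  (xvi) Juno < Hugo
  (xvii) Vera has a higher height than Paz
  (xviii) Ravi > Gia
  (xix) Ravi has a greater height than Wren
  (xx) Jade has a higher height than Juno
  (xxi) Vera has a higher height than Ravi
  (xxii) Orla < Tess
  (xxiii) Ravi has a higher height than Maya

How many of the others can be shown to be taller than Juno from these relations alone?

11

Directly above Juno: Jade, Gia, Maya, Orla, Ravi, Tess, Hugo.
One step further: Isla, Wren, Paz, Vera (11 so far).
Nothing else is reachable above Juno; 11 in all.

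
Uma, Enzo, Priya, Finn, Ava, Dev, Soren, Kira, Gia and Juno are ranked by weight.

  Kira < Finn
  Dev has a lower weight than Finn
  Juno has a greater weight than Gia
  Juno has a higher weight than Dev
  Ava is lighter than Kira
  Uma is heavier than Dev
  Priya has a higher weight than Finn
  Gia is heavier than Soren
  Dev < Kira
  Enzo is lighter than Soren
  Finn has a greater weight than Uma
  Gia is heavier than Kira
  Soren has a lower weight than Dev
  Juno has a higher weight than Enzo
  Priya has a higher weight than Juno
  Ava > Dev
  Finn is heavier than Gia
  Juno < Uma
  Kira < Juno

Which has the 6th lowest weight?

Gia

Chaining the given pairs: Enzo < Soren < Dev < Ava < Kira < Gia < Juno < Uma < Finn < Priya.
Counting 6 from the smallest end gives Gia.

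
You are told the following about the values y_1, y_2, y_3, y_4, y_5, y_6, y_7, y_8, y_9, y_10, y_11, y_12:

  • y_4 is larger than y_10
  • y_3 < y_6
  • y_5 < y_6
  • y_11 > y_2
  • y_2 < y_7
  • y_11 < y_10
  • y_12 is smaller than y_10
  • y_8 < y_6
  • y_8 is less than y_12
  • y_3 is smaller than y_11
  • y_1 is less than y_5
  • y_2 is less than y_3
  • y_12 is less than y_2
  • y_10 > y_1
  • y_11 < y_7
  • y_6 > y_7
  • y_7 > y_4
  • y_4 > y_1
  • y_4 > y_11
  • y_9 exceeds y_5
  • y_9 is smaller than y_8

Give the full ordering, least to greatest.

y_1 < y_5 < y_9 < y_8 < y_12 < y_2 < y_3 < y_11 < y_10 < y_4 < y_7 < y_6

Each adjacent pair is fixed by a given relation: y_1 < y_5; y_5 < y_9; y_9 < y_8; y_8 < y_12; y_12 < y_2; y_2 < y_3; y_3 < y_11; y_11 < y_10; y_10 < y_4; y_4 < y_7; y_7 < y_6. Chaining them end to end gives the full order.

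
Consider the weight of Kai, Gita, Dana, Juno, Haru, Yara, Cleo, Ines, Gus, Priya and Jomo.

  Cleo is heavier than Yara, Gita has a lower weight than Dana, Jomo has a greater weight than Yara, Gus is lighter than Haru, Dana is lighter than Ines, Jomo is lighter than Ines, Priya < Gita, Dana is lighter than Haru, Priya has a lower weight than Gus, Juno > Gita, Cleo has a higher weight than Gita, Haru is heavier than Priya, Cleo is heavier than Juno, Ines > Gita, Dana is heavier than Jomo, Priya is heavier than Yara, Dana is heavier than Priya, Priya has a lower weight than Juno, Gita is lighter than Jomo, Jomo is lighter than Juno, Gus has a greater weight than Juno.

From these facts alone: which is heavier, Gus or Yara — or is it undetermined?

Gus

Chaining the given relations: Yara < Priya < Gita < Jomo < Juno < Gus.
So Gus is heavier.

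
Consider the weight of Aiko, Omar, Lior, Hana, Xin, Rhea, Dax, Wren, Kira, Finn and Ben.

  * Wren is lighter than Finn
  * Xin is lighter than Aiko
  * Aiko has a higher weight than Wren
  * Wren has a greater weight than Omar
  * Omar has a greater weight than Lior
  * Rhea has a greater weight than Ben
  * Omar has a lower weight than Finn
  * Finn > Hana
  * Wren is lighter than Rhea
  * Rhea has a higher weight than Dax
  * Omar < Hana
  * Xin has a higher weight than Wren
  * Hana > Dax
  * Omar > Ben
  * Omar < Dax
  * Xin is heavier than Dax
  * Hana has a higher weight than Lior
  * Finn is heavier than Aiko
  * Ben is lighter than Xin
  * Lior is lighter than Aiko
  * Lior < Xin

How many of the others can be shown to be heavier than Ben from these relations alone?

8

Directly above Ben: Omar, Xin, Rhea.
One step further: Wren, Dax, Hana, Aiko, Finn (8 so far).
Nothing else is reachable above Ben; 8 in all.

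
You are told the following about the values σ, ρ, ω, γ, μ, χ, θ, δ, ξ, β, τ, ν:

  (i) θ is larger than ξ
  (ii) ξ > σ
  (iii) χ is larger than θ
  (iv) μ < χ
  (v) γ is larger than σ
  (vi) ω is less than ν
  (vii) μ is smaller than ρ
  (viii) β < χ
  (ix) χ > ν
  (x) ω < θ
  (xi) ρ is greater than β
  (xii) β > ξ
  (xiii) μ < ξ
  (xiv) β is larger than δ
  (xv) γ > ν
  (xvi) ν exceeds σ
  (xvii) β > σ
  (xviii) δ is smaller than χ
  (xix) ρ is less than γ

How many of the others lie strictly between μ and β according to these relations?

1

Chaining upward from μ reaches: ξ, ρ, θ, γ, χ.
Chaining downward from β reaches: δ, σ, ξ.
Strictly between μ and β are those in both lists: ξ — 1 element.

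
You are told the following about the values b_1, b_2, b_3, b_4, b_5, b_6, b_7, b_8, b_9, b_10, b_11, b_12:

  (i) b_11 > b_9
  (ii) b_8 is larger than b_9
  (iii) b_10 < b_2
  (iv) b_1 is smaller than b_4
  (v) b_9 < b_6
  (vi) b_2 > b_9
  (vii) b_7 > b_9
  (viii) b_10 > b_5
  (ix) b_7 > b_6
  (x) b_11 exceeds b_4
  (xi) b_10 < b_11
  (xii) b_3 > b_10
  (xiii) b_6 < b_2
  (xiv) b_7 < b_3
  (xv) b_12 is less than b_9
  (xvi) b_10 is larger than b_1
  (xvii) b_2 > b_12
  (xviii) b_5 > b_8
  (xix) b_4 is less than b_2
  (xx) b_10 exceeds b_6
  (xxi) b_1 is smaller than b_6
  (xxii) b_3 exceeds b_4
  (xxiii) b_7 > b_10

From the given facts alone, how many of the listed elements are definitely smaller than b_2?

8

Directly below b_2: b_12, b_9, b_4, b_6, b_10.
One step further: b_1, b_5 (7 so far).
One step further: b_8 (8 so far).
Nothing else is reachable below b_2; 8 in all.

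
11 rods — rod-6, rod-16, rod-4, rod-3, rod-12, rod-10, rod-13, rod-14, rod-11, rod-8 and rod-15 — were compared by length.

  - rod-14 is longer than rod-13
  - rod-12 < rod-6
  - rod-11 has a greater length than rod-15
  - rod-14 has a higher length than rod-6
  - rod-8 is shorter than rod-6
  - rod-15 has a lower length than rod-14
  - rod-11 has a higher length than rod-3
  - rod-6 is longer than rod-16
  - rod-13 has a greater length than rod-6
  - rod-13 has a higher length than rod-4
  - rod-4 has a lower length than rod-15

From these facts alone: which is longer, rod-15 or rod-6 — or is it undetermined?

undetermined

Following every chain through rod-15: above rod-15 we get rod-11, rod-14; below rod-15 we get rod-4.
rod-6 is not reached, and no chain runs the other way from rod-6 to rod-15.
So the given relations leave the order of rod-15 and rod-6 undetermined.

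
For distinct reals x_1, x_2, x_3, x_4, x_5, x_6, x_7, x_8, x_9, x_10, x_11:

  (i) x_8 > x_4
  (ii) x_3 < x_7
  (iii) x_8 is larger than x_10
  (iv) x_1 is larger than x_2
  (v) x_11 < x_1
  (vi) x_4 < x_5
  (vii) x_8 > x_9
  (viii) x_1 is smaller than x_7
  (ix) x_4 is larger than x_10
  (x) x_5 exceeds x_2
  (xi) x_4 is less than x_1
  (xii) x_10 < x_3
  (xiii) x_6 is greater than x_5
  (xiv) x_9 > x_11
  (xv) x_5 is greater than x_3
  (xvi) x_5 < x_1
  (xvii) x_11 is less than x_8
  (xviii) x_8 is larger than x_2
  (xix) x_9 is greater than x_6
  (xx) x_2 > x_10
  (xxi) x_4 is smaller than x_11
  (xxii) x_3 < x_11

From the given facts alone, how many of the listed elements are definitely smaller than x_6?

The elements the relations force below x_6 are x_10, x_4, x_3, x_2, x_5 — no chain reaches any other.
That is 5.

5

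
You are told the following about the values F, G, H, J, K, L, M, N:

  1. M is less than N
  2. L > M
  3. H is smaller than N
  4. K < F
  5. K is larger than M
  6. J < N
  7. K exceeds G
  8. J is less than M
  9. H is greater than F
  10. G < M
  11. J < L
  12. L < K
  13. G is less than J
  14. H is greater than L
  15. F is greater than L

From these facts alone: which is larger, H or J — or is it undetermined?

The relevant relations are J < M; M < L; L < K; K < F; F < H.
Chaining these gives J < M < L < K < F < H.
So H is larger.

H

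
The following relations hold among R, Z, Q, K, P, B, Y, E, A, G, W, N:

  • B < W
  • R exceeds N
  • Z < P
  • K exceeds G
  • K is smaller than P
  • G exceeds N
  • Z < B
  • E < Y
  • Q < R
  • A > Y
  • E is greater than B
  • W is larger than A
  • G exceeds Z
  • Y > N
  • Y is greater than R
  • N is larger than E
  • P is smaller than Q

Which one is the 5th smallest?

G

Piecing the relations together gives one ordering: Z < B < E < N < G < K < P < Q < R < Y < A < W.
The 5th smallest is G.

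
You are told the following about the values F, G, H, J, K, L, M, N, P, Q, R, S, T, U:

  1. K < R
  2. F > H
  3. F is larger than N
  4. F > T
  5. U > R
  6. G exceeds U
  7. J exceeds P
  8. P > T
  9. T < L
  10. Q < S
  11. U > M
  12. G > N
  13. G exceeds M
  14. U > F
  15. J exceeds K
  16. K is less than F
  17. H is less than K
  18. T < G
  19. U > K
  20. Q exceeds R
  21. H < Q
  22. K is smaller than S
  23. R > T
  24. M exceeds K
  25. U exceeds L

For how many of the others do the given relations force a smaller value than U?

Directly below U: K, M, F, R, L.
One step further: H, T, N (8 so far).
No other element is forced below U by the given relations, so the count is 8.

8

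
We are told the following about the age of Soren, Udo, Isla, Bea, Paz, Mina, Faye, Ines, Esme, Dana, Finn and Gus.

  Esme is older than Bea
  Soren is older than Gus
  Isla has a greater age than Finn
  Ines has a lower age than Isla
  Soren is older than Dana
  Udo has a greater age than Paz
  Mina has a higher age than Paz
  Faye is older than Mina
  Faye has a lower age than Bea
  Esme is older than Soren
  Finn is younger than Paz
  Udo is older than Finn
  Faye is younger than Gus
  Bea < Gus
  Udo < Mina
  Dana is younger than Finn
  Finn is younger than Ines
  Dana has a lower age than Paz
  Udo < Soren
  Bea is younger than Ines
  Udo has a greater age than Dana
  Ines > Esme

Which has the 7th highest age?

Faye

Piecing the relations together gives one ordering: Dana < Finn < Paz < Udo < Mina < Faye < Bea < Gus < Soren < Esme < Ines < Isla.
Counting 7 from the largest end gives Faye.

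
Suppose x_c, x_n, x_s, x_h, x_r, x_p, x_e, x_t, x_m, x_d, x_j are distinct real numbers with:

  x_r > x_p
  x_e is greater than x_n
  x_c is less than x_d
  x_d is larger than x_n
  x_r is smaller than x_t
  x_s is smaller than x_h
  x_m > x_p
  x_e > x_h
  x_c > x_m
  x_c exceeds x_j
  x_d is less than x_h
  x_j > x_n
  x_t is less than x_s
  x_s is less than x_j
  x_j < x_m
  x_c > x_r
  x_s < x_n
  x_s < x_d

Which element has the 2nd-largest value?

The consecutive relations fix a unique order: x_p < x_r < x_t < x_s < x_n < x_j < x_m < x_c < x_d < x_h < x_e.
The 2nd largest is x_h.

x_h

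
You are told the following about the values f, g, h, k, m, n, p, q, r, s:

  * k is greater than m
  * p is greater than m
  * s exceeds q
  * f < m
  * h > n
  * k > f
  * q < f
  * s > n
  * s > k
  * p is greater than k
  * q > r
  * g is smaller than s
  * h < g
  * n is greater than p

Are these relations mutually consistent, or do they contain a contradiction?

The single ordering r < q < f < m < k < p < n < h < g < s satisfies every listed relation, so no contradiction arises.

consistent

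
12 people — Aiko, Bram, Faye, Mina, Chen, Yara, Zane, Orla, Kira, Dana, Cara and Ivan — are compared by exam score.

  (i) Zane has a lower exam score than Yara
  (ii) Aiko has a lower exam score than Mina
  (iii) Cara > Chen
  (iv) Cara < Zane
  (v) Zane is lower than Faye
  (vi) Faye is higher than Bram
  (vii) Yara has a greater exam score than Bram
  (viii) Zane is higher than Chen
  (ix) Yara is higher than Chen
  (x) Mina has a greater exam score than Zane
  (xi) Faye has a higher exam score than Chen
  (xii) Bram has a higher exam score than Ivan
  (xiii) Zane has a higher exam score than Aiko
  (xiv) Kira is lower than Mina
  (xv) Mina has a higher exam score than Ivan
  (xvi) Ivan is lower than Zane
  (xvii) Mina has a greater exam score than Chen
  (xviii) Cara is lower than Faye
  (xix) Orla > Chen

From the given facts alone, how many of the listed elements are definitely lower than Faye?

6

The elements the relations force below Faye are Aiko, Ivan, Chen, Cara, Bram, Zane — no chain reaches any other.
That is 6.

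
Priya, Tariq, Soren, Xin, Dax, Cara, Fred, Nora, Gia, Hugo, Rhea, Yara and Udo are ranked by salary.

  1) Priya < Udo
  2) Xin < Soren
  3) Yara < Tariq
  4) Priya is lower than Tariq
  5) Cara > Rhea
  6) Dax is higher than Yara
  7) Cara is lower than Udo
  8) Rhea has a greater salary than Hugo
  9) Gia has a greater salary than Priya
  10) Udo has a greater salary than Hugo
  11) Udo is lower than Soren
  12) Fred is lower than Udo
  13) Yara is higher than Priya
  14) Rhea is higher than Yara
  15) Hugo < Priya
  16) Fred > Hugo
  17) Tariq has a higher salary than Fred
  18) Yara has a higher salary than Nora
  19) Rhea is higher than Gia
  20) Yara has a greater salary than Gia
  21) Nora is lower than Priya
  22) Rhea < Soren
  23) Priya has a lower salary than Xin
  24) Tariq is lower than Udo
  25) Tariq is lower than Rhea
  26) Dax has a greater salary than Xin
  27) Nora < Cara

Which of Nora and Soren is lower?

Nora

Chaining the given relations: Nora < Priya < Gia < Yara < Tariq < Rhea < Cara < Udo < Soren.
So Nora < Soren; Nora is the lower of the two.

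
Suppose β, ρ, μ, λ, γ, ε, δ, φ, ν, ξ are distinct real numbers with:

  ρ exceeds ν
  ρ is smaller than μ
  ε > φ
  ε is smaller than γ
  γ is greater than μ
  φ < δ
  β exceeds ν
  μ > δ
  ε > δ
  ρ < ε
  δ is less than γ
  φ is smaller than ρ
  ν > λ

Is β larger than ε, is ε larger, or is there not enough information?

Following every chain through β: below β we get λ, ν.
ε is not reached, and no chain runs the other way from ε to β.
So the given relations leave the order of β and ε undetermined.

undetermined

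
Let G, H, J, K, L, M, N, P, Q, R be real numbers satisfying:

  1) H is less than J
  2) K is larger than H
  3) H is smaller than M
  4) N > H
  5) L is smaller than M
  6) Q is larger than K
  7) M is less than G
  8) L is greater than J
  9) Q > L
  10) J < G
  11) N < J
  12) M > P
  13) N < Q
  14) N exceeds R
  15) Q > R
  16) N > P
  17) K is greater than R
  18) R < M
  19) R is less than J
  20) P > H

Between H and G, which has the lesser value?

The relevant relations are H < P; P < N; N < J; J < L; L < M; M < G.
Together: H < P < N < J < L < M < G.
So H < G; H is the smaller of the two.

H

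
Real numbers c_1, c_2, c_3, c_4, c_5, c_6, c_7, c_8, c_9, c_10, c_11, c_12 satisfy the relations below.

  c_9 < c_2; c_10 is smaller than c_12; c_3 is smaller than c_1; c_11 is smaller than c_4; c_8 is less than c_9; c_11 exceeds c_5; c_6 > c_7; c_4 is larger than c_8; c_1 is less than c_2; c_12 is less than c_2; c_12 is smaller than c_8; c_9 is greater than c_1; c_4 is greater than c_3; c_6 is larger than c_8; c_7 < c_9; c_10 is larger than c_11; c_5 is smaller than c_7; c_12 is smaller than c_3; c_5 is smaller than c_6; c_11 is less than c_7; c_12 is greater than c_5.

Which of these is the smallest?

Chaining upward from c_5: directly above it, c_11, c_12, c_7, c_6; then c_10, c_8, c_3, c_4, c_9, c_2; then c_1.
That covers every other element, and nothing is given below c_5, so c_5 is the smallest.

c_5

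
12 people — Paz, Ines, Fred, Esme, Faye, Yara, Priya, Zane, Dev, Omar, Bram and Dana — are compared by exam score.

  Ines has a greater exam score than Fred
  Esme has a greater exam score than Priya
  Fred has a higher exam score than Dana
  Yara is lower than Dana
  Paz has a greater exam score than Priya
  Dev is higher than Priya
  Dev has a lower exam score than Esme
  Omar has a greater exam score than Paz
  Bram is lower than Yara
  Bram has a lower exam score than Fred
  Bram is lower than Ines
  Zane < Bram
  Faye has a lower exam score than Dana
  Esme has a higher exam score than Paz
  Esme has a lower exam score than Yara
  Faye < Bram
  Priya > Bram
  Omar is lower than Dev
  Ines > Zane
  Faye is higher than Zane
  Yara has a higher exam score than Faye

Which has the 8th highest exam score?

Chaining the given pairs: Zane < Faye < Bram < Priya < Paz < Omar < Dev < Esme < Yara < Dana < Fred < Ines.
Counting 8 from the largest end gives Paz.

Paz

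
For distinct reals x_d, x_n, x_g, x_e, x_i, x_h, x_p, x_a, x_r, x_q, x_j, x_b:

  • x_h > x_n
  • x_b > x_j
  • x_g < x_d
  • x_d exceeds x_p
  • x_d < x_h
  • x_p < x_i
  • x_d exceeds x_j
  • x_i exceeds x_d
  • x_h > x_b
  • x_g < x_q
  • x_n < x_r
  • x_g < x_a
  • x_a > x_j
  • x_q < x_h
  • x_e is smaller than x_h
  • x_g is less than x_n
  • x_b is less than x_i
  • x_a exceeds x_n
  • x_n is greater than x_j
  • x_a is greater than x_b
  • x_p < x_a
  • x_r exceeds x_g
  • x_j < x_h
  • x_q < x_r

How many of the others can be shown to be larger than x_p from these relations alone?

4

Directly above x_p: x_d, x_a, x_i.
One step further: x_h (4 so far).
No other element is forced above x_p by the given relations, so the count is 4.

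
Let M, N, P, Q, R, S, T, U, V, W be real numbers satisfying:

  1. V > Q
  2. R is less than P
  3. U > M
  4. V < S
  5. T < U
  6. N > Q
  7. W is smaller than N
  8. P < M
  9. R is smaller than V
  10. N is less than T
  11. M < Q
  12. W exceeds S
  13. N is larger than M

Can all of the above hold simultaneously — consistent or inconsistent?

consistent

Every relation is compatible with R < P < M < Q < V < S < W < N < T < U; the set is consistent.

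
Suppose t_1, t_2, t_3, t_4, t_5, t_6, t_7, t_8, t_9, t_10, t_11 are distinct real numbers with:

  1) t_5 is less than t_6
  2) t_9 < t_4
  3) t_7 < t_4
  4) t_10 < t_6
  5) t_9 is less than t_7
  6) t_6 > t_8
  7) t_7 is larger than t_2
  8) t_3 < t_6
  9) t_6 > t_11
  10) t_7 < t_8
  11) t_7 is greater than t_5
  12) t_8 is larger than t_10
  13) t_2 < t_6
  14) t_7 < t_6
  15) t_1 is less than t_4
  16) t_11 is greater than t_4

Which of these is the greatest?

t_3 is not greatest since t_3 < t_6; t_9 is not greatest since t_9 < t_7; t_5 is not greatest since t_5 < t_6; t_2 is not greatest since t_2 < t_6; t_1 is not greatest since t_1 < t_4; t_7 is not greatest since t_7 < t_6; t_4 is not greatest since t_4 < t_11; t_10 is not greatest since t_10 < t_6; t_11 is not greatest since t_11 < t_6; t_8 is not greatest since t_8 < t_6.
Only t_6 has nothing above it, so t_6 is the greatest.

t_6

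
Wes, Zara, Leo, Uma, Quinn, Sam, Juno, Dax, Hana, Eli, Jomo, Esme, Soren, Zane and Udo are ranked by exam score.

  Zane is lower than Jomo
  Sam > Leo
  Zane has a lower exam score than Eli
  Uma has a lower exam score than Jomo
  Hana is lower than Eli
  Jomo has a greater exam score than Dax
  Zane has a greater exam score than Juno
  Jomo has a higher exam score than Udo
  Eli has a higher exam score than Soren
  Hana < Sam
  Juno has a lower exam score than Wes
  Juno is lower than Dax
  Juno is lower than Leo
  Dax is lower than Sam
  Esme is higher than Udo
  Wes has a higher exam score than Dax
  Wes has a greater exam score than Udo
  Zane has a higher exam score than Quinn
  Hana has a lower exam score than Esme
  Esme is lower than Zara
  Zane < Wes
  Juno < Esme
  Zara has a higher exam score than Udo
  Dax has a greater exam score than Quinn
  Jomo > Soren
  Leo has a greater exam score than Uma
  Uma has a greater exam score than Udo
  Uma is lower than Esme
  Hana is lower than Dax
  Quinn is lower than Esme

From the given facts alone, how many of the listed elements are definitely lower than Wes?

From Wes the given relations immediately reach Udo, Juno, Dax, Zane.
From those, Quinn, Hana — 6 in total.
Nothing else is reachable below Wes; 6 in all.

6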